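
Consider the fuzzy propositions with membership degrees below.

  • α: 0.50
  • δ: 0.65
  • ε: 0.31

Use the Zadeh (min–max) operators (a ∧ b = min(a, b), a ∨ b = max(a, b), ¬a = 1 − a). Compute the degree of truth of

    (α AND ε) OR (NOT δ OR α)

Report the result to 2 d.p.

α AND ε = min(a, b) on (0.50, 0.31) = 0.31
NOT δ = 1 − 0.65 = 0.35
NOT δ OR α = max(a, b) on (0.35, 0.50) = 0.50
(α AND ε) OR (NOT δ OR α) = max(a, b) on (0.31, 0.50) = 0.50

0.50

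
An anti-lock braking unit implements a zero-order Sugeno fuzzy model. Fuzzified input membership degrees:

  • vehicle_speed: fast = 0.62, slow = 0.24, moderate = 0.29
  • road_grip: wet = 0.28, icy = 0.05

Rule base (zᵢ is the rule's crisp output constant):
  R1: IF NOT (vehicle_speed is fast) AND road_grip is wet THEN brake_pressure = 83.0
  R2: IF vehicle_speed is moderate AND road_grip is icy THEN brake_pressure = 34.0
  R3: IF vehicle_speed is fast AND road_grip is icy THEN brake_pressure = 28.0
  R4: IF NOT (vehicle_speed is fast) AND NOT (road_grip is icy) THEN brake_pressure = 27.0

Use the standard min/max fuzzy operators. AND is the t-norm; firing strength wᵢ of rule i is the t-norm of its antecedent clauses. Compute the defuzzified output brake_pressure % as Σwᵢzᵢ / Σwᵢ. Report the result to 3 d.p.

R1 (z=83.0): ¬fast=1−0.62=0.38, wet=0.28; AND[min(a, b)] → w = 0.28
R2 (z=34.0): moderate=0.29, icy=0.05; AND[min(a, b)] → w = 0.05
R3 (z=28.0): fast=0.62, icy=0.05; AND[min(a, b)] → w = 0.05
R4 (z=27.0): ¬fast=1−0.62=0.38, ¬icy=1−0.05=0.95; AND[min(a, b)] → w = 0.38
Weighted average = (0.28·83.0 + 0.05·34.0 + 0.05·28.0 + 0.38·27.0) / (0.28 + 0.05 + 0.05 + 0.38)
  = 36.6000 / 0.7600 = 48.158

48.158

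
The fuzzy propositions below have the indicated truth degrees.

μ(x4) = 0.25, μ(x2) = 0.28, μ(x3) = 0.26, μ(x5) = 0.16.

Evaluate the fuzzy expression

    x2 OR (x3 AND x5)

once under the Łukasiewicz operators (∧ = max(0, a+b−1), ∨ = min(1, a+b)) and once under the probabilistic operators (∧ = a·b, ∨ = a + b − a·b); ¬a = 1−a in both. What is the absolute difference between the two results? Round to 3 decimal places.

0.030

Under Łukasiewicz:
  x3 AND x5 = max(0, a+b−1) on (0.26, 0.16) = 0.00
  x2 OR (x3 AND x5) = min(1, a+b) on (0.28, 0.00) = 0.28
  → value = 0.2800
Under probabilistic:
  x3 AND x5 = a·b on (0.2600, 0.1600) = 0.0416
  x2 OR (x3 AND x5) = a + b − a·b on (0.2800, 0.0416) = 0.3100
  → value = 0.3100
|0.2800 − 0.3100| = 0.030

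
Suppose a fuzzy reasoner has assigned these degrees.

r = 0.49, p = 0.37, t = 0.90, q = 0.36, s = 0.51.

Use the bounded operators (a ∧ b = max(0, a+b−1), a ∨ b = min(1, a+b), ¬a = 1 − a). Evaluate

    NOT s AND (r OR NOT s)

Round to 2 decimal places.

0.47

NOT s = 1 − 0.51 = 0.49
NOT s = 1 − 0.51 = 0.49
r OR NOT s = min(1, a+b) on (0.49, 0.49) = 0.98
NOT s AND (r OR NOT s) = max(0, a+b−1) on (0.49, 0.98) = 0.47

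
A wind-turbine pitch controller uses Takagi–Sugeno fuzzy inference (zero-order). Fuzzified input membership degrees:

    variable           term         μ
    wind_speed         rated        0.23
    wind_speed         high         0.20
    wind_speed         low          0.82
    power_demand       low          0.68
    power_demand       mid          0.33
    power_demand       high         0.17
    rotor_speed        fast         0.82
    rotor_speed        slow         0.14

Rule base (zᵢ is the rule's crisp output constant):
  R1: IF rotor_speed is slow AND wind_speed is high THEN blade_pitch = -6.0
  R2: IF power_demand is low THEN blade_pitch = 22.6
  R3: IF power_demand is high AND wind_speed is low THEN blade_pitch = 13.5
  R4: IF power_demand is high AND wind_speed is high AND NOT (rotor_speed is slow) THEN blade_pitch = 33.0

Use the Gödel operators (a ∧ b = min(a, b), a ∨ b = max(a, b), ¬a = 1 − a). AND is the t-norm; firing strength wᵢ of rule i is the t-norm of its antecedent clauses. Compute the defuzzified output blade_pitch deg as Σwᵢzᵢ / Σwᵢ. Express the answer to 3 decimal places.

R1 (z=-6.0): slow=0.14, high=0.20; AND[min(a, b)] → w = 0.14
R2 (z=22.6): low=0.68 → w = 0.68
R3 (z=13.5): high=0.17, low=0.82; AND[min(a, b)] → w = 0.17
R4 (z=33.0): high=0.17, high=0.20, ¬slow=1−0.14=0.86; AND[min(a, b)] → w = 0.17
Weighted average = (0.14·-6.0 + 0.68·22.6 + 0.17·13.5 + 0.17·33.0) / (0.14 + 0.68 + 0.17 + 0.17)
  = 22.4330 / 1.1600 = 19.339

19.339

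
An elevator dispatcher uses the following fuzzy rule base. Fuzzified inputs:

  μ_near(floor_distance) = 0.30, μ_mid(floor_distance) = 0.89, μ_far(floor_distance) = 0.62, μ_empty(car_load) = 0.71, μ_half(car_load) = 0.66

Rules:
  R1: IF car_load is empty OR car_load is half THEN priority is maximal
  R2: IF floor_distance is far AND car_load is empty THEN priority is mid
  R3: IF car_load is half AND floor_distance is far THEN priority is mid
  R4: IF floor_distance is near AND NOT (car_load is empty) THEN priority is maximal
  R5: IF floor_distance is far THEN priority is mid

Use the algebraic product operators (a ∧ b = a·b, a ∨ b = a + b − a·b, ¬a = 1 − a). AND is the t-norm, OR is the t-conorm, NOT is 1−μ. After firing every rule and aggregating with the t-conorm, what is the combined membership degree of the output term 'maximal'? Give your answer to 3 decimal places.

0.910

R1: empty=0.71, half=0.66; OR[a + b − a·b] → w = 0.9014
R2: far=0.62, empty=0.71; AND[a·b] → w = 0.4402
R3: half=0.66, far=0.62; AND[a·b] → w = 0.4092
R4: near=0.30, ¬empty=1−0.71=0.29; AND[a·b] → w = 0.0870
R5: far=0.62 → w = 0.6200
Rules with consequent 'maximal': {R1, R4} → strengths 0.9014, 0.0870
Aggregate via t-conorm [a + b − a·b]: 0.9100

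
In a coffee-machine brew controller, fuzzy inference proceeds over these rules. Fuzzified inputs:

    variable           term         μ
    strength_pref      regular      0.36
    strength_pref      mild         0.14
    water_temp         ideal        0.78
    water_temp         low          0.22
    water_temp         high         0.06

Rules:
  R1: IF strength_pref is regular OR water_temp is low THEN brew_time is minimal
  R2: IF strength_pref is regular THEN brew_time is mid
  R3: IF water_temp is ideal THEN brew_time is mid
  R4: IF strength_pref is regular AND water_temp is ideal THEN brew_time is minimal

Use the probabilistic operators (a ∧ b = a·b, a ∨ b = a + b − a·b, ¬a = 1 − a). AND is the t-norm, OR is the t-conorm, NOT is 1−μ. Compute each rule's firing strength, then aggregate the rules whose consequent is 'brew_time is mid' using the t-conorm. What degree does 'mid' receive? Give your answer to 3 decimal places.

0.859

R1: regular=0.36, low=0.22; OR[a + b − a·b] → w = 0.5008
R2: regular=0.36 → w = 0.3600
R3: ideal=0.78 → w = 0.7800
R4: regular=0.36, ideal=0.78; AND[a·b] → w = 0.2808
Rules with consequent 'mid': {R2, R3} → strengths 0.3600, 0.7800
Aggregate via t-conorm [a + b − a·b]: 0.8592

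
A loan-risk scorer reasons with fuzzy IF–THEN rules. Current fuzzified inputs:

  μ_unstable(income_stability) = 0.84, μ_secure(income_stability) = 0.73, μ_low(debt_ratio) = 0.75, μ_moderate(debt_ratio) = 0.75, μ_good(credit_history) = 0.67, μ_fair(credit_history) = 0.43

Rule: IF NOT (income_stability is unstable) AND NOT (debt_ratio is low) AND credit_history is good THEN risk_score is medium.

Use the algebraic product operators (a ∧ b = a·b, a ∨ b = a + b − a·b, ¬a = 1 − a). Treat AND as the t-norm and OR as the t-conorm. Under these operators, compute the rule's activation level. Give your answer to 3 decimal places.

firing strength: ¬unstable=1−0.84=0.16, ¬low=1−0.75=0.25, good=0.67; AND[a·b] → w = 0.0268

0.027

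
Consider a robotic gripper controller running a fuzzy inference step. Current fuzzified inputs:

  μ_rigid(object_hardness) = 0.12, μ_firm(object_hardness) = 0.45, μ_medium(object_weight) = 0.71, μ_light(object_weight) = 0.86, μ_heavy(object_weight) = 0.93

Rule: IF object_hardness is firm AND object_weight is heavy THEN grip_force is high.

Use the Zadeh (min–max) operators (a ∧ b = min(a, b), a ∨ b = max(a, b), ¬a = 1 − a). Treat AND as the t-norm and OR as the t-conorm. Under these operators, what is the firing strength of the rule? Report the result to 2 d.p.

firing strength: firm=0.45, heavy=0.93; AND[min(a, b)] → w = 0.45

0.45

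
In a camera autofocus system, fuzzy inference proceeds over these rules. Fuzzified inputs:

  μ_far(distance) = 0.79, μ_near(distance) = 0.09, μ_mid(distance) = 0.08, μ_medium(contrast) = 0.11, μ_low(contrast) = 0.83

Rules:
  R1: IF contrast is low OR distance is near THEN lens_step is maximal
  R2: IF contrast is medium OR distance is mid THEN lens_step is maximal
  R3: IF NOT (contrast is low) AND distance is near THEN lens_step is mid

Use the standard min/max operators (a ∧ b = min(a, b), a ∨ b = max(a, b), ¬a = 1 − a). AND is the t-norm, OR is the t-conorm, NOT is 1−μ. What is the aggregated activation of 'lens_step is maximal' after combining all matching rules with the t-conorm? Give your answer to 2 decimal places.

R1: low=0.83, near=0.09; OR[max(a, b)] → w = 0.83
R2: medium=0.11, mid=0.08; OR[max(a, b)] → w = 0.11
R3: ¬low=1−0.83=0.17, near=0.09; AND[min(a, b)] → w = 0.09
Rules with consequent 'maximal': {R1, R2} → strengths 0.83, 0.11
Aggregate via t-conorm [max(a, b)]: 0.83

0.83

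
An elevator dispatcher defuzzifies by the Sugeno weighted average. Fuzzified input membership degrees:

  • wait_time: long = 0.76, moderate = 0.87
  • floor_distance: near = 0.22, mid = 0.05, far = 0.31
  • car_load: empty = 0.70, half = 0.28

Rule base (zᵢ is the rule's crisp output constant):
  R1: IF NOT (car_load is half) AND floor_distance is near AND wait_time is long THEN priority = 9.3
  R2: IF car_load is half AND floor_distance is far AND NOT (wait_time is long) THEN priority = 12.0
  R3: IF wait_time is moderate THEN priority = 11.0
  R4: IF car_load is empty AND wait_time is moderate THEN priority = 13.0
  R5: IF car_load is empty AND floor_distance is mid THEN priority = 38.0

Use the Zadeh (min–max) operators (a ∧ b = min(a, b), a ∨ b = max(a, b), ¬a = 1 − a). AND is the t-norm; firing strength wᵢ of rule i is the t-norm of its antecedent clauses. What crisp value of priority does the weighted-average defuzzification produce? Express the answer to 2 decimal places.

R1 (z=9.3): ¬half=1−0.28=0.72, near=0.22, long=0.76; AND[min(a, b)] → w = 0.22
R2 (z=12.0): half=0.28, far=0.31, ¬long=1−0.76=0.24; AND[min(a, b)] → w = 0.24
R3 (z=11.0): moderate=0.87 → w = 0.87
R4 (z=13.0): empty=0.70, moderate=0.87; AND[min(a, b)] → w = 0.70
R5 (z=38.0): empty=0.70, mid=0.05; AND[min(a, b)] → w = 0.05
Weighted average = (0.22·9.3 + 0.24·12.0 + 0.87·11.0 + 0.70·13.0 + 0.05·38.0) / (0.22 + 0.24 + 0.87 + 0.70 + 0.05)
  = 25.4960 / 2.0800 = 12.26

12.26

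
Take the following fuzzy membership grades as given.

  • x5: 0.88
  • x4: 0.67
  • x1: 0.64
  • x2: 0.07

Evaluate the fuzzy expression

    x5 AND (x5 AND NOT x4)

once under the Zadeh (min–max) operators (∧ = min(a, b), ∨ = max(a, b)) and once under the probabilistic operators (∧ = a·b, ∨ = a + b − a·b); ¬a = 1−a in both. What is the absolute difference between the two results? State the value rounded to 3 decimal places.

Under Zadeh (min–max):
  NOT x4 = 1 − 0.67 = 0.33
  x5 AND NOT x4 = min(a, b) on (0.88, 0.33) = 0.33
  x5 AND (x5 AND NOT x4) = min(a, b) on (0.88, 0.33) = 0.33
  → value = 0.3300
Under probabilistic:
  NOT x4 = 1 − 0.6700 = 0.3300
  x5 AND NOT x4 = a·b on (0.8800, 0.3300) = 0.2904
  x5 AND (x5 AND NOT x4) = a·b on (0.8800, 0.2904) = 0.2556
  → value = 0.2556
|0.3300 − 0.2556| = 0.074

0.074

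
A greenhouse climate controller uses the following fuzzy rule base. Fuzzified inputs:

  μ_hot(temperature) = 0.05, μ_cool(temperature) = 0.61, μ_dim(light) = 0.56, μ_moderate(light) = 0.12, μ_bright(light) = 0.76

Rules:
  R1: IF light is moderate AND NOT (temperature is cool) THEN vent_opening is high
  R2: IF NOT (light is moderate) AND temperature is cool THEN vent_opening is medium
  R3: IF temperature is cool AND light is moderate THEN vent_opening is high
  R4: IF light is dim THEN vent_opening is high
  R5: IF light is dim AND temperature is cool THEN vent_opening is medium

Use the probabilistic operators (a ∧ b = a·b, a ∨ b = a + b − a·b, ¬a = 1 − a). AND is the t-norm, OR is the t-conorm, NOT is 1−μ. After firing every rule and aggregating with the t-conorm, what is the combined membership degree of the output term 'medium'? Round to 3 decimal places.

0.695

R1: moderate=0.12, ¬cool=1−0.61=0.39; AND[a·b] → w = 0.0468
R2: ¬moderate=1−0.12=0.88, cool=0.61; AND[a·b] → w = 0.5368
R3: cool=0.61, moderate=0.12; AND[a·b] → w = 0.0732
R4: dim=0.56 → w = 0.5600
R5: dim=0.56, cool=0.61; AND[a·b] → w = 0.3416
Rules with consequent 'medium': {R2, R5} → strengths 0.5368, 0.3416
Aggregate via t-conorm [a + b − a·b]: 0.6950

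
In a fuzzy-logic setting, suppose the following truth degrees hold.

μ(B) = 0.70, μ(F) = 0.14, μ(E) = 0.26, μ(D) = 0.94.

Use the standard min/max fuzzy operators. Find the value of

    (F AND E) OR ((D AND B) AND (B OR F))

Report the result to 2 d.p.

0.70

F AND E = min(a, b) on (0.14, 0.26) = 0.14
D AND B = min(a, b) on (0.94, 0.70) = 0.70
B OR F = max(a, b) on (0.70, 0.14) = 0.70
(D AND B) AND (B OR F) = min(a, b) on (0.70, 0.70) = 0.70
(F AND E) OR ((D AND B) AND (B OR F)) = max(a, b) on (0.14, 0.70) = 0.70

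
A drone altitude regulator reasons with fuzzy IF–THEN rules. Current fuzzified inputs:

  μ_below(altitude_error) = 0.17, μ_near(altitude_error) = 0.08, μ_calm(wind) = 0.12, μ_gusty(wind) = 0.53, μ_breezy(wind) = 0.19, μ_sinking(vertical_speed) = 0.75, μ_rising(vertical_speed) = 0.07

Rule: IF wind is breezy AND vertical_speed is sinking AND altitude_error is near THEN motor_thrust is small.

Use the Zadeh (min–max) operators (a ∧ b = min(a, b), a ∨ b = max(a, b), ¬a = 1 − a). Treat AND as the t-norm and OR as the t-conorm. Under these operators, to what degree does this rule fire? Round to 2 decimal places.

0.08

firing strength: breezy=0.19, sinking=0.75, near=0.08; AND[min(a, b)] → w = 0.08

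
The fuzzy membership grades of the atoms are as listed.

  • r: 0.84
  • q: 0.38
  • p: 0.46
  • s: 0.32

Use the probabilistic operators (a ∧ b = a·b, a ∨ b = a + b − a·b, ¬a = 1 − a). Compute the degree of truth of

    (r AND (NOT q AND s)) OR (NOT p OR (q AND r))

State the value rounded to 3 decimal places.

NOT q = 1 − 0.3800 = 0.6200
NOT q AND s = a·b on (0.6200, 0.3200) = 0.1984
r AND (NOT q AND s) = a·b on (0.8400, 0.1984) = 0.1667
NOT p = 1 − 0.4600 = 0.5400
q AND r = a·b on (0.3800, 0.8400) = 0.3192
NOT p OR (q AND r) = a + b − a·b on (0.5400, 0.3192) = 0.6868
(r AND (NOT q AND s)) OR (NOT p OR (q AND r)) = a + b − a·b on (0.1667, 0.6868) = 0.7390

0.739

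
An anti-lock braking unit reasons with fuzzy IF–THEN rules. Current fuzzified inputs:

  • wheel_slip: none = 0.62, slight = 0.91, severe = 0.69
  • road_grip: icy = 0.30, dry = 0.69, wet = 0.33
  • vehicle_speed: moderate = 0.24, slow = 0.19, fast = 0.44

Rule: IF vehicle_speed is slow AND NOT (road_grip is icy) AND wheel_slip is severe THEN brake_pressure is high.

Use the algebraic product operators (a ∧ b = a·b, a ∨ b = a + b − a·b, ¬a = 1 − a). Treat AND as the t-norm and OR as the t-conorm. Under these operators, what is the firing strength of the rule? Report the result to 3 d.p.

firing strength: slow=0.19, ¬icy=1−0.30=0.70, severe=0.69; AND[a·b] → w = 0.0918

0.092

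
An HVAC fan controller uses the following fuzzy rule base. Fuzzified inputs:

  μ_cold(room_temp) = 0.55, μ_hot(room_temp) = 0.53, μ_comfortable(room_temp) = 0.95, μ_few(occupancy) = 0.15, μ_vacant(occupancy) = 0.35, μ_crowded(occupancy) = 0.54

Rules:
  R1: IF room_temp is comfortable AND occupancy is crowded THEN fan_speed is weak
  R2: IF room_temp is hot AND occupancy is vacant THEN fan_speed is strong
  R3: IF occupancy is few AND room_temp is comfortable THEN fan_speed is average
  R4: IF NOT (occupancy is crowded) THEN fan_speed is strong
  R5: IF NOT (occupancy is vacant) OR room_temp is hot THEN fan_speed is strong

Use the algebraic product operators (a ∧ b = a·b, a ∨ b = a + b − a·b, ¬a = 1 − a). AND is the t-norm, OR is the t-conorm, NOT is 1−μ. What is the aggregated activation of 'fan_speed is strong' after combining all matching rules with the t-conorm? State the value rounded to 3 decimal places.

R1: comfortable=0.95, crowded=0.54; AND[a·b] → w = 0.5130
R2: hot=0.53, vacant=0.35; AND[a·b] → w = 0.1855
R3: few=0.15, comfortable=0.95; AND[a·b] → w = 0.1425
R4: ¬crowded=1−0.54=0.46 → w = 0.4600
R5: ¬vacant=1−0.35=0.65, hot=0.53; OR[a + b − a·b] → w = 0.8355
Rules with consequent 'strong': {R2, R4, R5} → strengths 0.1855, 0.4600, 0.8355
Aggregate via t-conorm [a + b − a·b]: 0.9276

0.928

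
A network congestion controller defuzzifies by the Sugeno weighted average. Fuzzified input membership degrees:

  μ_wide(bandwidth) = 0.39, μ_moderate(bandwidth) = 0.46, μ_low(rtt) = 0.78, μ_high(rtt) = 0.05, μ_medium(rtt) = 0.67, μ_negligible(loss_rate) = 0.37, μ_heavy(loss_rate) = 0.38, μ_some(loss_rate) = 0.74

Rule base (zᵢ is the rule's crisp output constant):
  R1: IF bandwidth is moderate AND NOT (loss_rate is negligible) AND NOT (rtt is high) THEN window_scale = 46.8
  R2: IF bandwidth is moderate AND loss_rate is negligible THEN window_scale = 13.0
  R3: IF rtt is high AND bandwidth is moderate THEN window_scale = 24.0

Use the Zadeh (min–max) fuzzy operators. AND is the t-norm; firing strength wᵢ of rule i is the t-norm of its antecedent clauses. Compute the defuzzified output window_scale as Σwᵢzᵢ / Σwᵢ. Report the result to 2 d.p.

31.29

R1 (z=46.8): moderate=0.46, ¬negligible=1−0.37=0.63, ¬high=1−0.05=0.95; AND[min(a, b)] → w = 0.46
R2 (z=13.0): moderate=0.46, negligible=0.37; AND[min(a, b)] → w = 0.37
R3 (z=24.0): high=0.05, moderate=0.46; AND[min(a, b)] → w = 0.05
Weighted average = (0.46·46.8 + 0.37·13.0 + 0.05·24.0) / (0.46 + 0.37 + 0.05)
  = 27.5380 / 0.8800 = 31.29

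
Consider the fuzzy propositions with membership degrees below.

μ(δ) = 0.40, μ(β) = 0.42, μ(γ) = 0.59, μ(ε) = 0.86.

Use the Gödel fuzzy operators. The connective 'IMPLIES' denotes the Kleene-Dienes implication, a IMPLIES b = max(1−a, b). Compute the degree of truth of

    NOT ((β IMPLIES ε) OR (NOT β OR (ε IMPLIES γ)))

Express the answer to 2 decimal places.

0.14

β IMPLIES ε  [Kleene-Dienes: max(1−a, b)] with a=0.42, b=0.86 → 0.86
NOT β = 1 − 0.42 = 0.58
ε IMPLIES γ  [Kleene-Dienes: max(1−a, b)] with a=0.86, b=0.59 → 0.59
NOT β OR (ε IMPLIES γ) = max(a, b) on (0.58, 0.59) = 0.59
(β IMPLIES ε) OR (NOT β OR (ε IMPLIES γ)) = max(a, b) on (0.86, 0.59) = 0.86
NOT ((β IMPLIES ε) OR (NOT β OR (ε IMPLIES γ))) = 1 − 0.86 = 0.14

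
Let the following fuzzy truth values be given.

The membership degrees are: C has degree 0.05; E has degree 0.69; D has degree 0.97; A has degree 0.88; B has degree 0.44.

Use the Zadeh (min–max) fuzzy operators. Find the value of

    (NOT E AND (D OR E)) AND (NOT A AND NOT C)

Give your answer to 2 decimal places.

0.12

NOT E = 1 − 0.69 = 0.31
D OR E = max(a, b) on (0.97, 0.69) = 0.97
NOT E AND (D OR E) = min(a, b) on (0.31, 0.97) = 0.31
NOT A = 1 − 0.88 = 0.12
NOT C = 1 − 0.05 = 0.95
NOT A AND NOT C = min(a, b) on (0.12, 0.95) = 0.12
(NOT E AND (D OR E)) AND (NOT A AND NOT C) = min(a, b) on (0.31, 0.12) = 0.12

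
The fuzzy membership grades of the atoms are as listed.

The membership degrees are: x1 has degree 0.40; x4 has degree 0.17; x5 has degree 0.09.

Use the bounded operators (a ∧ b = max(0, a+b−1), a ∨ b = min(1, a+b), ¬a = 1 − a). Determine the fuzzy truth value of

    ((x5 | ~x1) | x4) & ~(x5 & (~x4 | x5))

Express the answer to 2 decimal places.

0.85

~x1 = 1 − 0.40 = 0.60
x5 | ~x1 = min(1, a+b) on (0.09, 0.60) = 0.69
(x5 | ~x1) | x4 = min(1, a+b) on (0.69, 0.17) = 0.86
~x4 = 1 − 0.17 = 0.83
~x4 | x5 = min(1, a+b) on (0.83, 0.09) = 0.92
x5 & (~x4 | x5) = max(0, a+b−1) on (0.09, 0.92) = 0.01
~(x5 & (~x4 | x5)) = 1 − 0.01 = 0.99
((x5 | ~x1) | x4) & ~(x5 & (~x4 | x5)) = max(0, a+b−1) on (0.86, 0.99) = 0.85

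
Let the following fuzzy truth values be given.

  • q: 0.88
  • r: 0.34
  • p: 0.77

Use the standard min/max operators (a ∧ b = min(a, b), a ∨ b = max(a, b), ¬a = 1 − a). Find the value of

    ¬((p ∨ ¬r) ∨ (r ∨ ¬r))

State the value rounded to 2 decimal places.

¬r = 1 − 0.34 = 0.66
p ∨ ¬r = max(a, b) on (0.77, 0.66) = 0.77
¬r = 1 − 0.34 = 0.66
r ∨ ¬r = max(a, b) on (0.34, 0.66) = 0.66
(p ∨ ¬r) ∨ (r ∨ ¬r) = max(a, b) on (0.77, 0.66) = 0.77
¬((p ∨ ¬r) ∨ (r ∨ ¬r)) = 1 − 0.77 = 0.23

0.23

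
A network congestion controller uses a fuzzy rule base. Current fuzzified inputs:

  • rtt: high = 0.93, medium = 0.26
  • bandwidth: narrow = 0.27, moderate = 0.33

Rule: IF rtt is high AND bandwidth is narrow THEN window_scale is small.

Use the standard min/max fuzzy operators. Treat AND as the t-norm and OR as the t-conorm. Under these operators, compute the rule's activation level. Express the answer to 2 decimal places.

firing strength: high=0.93, narrow=0.27; AND[min(a, b)] → w = 0.27

0.27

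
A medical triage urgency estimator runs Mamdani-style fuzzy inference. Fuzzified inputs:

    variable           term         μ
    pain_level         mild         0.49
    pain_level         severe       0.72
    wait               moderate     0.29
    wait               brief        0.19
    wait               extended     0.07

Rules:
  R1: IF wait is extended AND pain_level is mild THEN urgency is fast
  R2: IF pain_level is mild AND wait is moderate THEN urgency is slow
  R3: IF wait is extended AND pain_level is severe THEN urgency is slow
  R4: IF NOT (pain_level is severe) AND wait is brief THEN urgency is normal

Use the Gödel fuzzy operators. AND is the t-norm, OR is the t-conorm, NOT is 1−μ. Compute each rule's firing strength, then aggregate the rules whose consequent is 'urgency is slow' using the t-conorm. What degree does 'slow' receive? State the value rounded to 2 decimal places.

0.29

R1: extended=0.07, mild=0.49; AND[min(a, b)] → w = 0.07
R2: mild=0.49, moderate=0.29; AND[min(a, b)] → w = 0.29
R3: extended=0.07, severe=0.72; AND[min(a, b)] → w = 0.07
R4: ¬severe=1−0.72=0.28, brief=0.19; AND[min(a, b)] → w = 0.19
Rules with consequent 'slow': {R2, R3} → strengths 0.29, 0.07
Aggregate via t-conorm [max(a, b)]: 0.29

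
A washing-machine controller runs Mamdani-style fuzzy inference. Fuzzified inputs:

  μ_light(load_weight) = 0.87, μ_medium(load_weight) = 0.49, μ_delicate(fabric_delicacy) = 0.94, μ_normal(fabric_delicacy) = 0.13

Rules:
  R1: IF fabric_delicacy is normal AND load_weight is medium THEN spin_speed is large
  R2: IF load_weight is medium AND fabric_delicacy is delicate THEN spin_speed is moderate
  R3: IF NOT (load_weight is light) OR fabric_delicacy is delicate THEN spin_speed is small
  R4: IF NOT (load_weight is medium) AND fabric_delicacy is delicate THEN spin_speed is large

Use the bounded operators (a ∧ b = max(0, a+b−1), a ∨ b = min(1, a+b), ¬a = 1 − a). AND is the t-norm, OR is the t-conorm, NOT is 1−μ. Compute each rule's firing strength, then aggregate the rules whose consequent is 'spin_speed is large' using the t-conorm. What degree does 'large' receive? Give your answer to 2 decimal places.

R1: normal=0.13, medium=0.49; AND[max(0, a+b−1)] → w = 0.00
R2: medium=0.49, delicate=0.94; AND[max(0, a+b−1)] → w = 0.43
R3: ¬light=1−0.87=0.13, delicate=0.94; OR[min(1, a+b)] → w = 1.00
R4: ¬medium=1−0.49=0.51, delicate=0.94; AND[max(0, a+b−1)] → w = 0.45
Rules with consequent 'large': {R1, R4} → strengths 0.00, 0.45
Aggregate via t-conorm [min(1, a+b)]: 0.45

0.45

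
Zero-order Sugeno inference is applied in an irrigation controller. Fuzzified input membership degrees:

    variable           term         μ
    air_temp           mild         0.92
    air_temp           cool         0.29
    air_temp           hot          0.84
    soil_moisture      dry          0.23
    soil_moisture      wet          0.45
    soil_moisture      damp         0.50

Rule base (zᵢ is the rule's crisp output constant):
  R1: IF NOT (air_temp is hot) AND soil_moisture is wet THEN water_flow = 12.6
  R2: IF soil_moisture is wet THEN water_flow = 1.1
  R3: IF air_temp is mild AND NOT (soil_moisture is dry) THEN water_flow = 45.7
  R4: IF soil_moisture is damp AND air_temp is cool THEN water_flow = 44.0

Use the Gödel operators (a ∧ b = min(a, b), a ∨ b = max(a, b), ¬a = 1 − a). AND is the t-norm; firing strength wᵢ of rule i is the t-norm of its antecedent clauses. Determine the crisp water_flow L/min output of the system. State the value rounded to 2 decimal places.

30.22

R1 (z=12.6): ¬hot=1−0.84=0.16, wet=0.45; AND[min(a, b)] → w = 0.16
R2 (z=1.1): wet=0.45 → w = 0.45
R3 (z=45.7): mild=0.92, ¬dry=1−0.23=0.77; AND[min(a, b)] → w = 0.77
R4 (z=44.0): damp=0.50, cool=0.29; AND[min(a, b)] → w = 0.29
Weighted average = (0.16·12.6 + 0.45·1.1 + 0.77·45.7 + 0.29·44.0) / (0.16 + 0.45 + 0.77 + 0.29)
  = 50.4600 / 1.6700 = 30.22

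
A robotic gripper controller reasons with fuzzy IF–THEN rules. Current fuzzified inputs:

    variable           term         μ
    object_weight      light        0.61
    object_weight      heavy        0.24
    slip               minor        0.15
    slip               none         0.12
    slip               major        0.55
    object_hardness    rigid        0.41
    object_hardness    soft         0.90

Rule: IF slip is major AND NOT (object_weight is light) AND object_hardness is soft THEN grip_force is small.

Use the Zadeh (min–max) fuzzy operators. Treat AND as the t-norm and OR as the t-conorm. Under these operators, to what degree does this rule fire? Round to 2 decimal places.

0.39

firing strength: major=0.55, ¬light=1−0.61=0.39, soft=0.90; AND[min(a, b)] → w = 0.39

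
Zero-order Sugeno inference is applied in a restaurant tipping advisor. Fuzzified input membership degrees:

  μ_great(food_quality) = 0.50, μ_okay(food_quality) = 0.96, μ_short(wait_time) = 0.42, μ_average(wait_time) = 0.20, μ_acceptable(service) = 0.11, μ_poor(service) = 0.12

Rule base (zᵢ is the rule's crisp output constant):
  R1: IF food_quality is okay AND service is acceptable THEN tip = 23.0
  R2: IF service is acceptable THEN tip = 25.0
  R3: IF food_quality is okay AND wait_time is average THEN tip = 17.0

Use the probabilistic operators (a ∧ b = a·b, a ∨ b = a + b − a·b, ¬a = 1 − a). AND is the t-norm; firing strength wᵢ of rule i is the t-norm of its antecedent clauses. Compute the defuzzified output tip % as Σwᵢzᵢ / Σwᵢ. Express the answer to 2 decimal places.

20.71

R1 (z=23.0): okay=0.96, acceptable=0.11; AND[a·b] → w = 0.1056
R2 (z=25.0): acceptable=0.11 → w = 0.1100
R3 (z=17.0): okay=0.96, average=0.20; AND[a·b] → w = 0.1920
Weighted average = (0.1056·23.0 + 0.1100·25.0 + 0.1920·17.0) / (0.1056 + 0.1100 + 0.1920)
  = 8.4428 / 0.4076 = 20.71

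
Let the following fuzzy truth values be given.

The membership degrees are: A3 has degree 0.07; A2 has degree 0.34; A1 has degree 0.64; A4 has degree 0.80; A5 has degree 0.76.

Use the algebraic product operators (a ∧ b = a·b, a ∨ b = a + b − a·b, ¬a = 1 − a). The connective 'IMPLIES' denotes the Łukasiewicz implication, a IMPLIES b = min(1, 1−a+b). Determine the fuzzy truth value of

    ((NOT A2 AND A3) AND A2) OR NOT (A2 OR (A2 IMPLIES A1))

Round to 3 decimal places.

NOT A2 = 1 − 0.3400 = 0.6600
NOT A2 AND A3 = a·b on (0.6600, 0.0700) = 0.0462
(NOT A2 AND A3) AND A2 = a·b on (0.0462, 0.3400) = 0.0157
A2 IMPLIES A1  [Łukasiewicz: min(1, 1−a+b)] with a=0.3400, b=0.6400 → 1.0000
A2 OR (A2 IMPLIES A1) = a + b − a·b on (0.3400, 1.0000) = 1.0000
NOT (A2 OR (A2 IMPLIES A1)) = 1 − 1.0000 = 0.0000
((NOT A2 AND A3) AND A2) OR NOT (A2 OR (A2 IMPLIES A1)) = a + b − a·b on (0.0157, 0.0000) = 0.0157

0.016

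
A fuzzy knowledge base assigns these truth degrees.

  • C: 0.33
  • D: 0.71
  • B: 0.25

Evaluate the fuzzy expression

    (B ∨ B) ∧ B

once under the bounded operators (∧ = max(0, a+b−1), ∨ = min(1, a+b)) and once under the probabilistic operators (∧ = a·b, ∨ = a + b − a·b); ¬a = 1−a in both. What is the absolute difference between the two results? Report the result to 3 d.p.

0.109

Under bounded:
  B ∨ B = min(1, a+b) on (0.25, 0.25) = 0.50
  (B ∨ B) ∧ B = max(0, a+b−1) on (0.50, 0.25) = 0.00
  → value = 0.0000
Under probabilistic:
  B ∨ B = a + b − a·b on (0.2500, 0.2500) = 0.4375
  (B ∨ B) ∧ B = a·b on (0.4375, 0.2500) = 0.1094
  → value = 0.1094
|0.0000 − 0.1094| = 0.109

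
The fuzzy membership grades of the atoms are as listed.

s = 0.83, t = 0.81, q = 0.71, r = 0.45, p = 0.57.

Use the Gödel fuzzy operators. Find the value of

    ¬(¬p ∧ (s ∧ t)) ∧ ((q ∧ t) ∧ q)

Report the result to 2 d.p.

0.57

¬p = 1 − 0.57 = 0.43
s ∧ t = min(a, b) on (0.83, 0.81) = 0.81
¬p ∧ (s ∧ t) = min(a, b) on (0.43, 0.81) = 0.43
¬(¬p ∧ (s ∧ t)) = 1 − 0.43 = 0.57
q ∧ t = min(a, b) on (0.71, 0.81) = 0.71
(q ∧ t) ∧ q = min(a, b) on (0.71, 0.71) = 0.71
¬(¬p ∧ (s ∧ t)) ∧ ((q ∧ t) ∧ q) = min(a, b) on (0.57, 0.71) = 0.57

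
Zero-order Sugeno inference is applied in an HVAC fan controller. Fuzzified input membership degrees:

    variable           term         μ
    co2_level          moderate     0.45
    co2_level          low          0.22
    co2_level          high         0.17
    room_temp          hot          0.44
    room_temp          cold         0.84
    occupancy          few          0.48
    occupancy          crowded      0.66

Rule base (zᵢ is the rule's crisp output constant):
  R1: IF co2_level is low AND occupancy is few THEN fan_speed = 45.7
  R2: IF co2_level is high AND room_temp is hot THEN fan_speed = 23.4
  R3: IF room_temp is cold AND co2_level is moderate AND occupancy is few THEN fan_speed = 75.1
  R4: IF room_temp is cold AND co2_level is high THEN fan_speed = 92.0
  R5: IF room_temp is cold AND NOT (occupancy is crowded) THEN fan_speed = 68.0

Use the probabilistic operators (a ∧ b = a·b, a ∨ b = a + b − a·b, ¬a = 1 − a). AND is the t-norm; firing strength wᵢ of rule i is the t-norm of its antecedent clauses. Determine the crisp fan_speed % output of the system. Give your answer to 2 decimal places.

R1 (z=45.7): low=0.22, few=0.48; AND[a·b] → w = 0.1056
R2 (z=23.4): high=0.17, hot=0.44; AND[a·b] → w = 0.0748
R3 (z=75.1): cold=0.84, moderate=0.45, few=0.48; AND[a·b] → w = 0.1814
R4 (z=92.0): cold=0.84, high=0.17; AND[a·b] → w = 0.1428
R5 (z=68.0): cold=0.84, ¬crowded=1−0.66=0.34; AND[a·b] → w = 0.2856
Weighted average = (0.1056·45.7 + 0.0748·23.4 + 0.1814·75.1 + 0.1428·92.0 + 0.2856·68.0) / (0.1056 + 0.0748 + 0.1814 + 0.1428 + 0.2856)
  = 52.7608 / 0.7902 = 66.77

66.77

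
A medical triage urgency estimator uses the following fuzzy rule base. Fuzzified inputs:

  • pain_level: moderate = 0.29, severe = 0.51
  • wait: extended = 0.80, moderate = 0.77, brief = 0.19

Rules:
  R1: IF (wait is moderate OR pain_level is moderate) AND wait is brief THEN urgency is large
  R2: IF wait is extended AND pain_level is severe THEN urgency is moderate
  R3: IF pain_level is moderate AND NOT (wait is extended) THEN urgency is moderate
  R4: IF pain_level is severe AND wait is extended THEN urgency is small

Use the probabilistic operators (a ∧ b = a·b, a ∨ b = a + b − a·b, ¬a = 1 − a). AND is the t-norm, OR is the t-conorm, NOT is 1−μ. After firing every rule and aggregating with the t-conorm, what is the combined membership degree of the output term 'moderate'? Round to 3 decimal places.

0.442

R1: (moderate=0.77 OR moderate=0.29) = 0.8367; AND[a·b] with brief=0.19 → w = 0.1590
R2: extended=0.80, severe=0.51; AND[a·b] → w = 0.4080
R3: moderate=0.29, ¬extended=1−0.80=0.20; AND[a·b] → w = 0.0580
R4: severe=0.51, extended=0.80; AND[a·b] → w = 0.4080
Rules with consequent 'moderate': {R2, R3} → strengths 0.4080, 0.0580
Aggregate via t-conorm [a + b − a·b]: 0.4423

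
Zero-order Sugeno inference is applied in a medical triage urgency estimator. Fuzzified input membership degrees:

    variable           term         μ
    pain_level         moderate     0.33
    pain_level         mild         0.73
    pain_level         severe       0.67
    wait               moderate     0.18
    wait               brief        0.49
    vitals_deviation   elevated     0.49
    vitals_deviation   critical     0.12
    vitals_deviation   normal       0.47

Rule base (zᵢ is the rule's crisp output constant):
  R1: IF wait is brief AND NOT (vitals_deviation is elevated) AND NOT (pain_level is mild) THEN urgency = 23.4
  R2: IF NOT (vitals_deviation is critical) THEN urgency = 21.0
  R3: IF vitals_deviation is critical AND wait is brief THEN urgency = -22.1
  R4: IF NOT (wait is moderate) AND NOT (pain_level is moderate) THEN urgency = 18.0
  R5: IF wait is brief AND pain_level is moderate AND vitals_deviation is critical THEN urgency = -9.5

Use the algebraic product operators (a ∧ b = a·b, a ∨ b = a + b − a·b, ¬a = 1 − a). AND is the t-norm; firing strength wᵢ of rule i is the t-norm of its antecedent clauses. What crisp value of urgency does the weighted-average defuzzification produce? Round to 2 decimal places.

18.07

R1 (z=23.4): brief=0.49, ¬elevated=1−0.49=0.51, ¬mild=1−0.73=0.27; AND[a·b] → w = 0.0675
R2 (z=21.0): ¬critical=1−0.12=0.88 → w = 0.8800
R3 (z=-22.1): critical=0.12, brief=0.49; AND[a·b] → w = 0.0588
R4 (z=18.0): ¬moderate=1−0.18=0.82, ¬moderate=1−0.33=0.67; AND[a·b] → w = 0.5494
R5 (z=-9.5): brief=0.49, moderate=0.33, critical=0.12; AND[a·b] → w = 0.0194
Weighted average = (0.0675·23.4 + 0.8800·21.0 + 0.0588·-22.1 + 0.5494·18.0 + 0.0194·-9.5) / (0.0675 + 0.8800 + 0.0588 + 0.5494 + 0.0194)
  = 28.4643 / 1.5751 = 18.07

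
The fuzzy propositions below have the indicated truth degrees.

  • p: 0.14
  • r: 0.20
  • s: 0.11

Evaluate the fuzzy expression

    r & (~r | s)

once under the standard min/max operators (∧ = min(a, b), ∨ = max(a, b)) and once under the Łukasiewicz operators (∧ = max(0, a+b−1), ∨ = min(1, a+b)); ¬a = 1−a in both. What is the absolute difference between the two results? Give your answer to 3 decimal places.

Under standard min/max:
  ~r = 1 − 0.20 = 0.80
  ~r | s = max(a, b) on (0.80, 0.11) = 0.80
  r & (~r | s) = min(a, b) on (0.20, 0.80) = 0.20
  → value = 0.2000
Under Łukasiewicz:
  ~r = 1 − 0.20 = 0.80
  ~r | s = min(1, a+b) on (0.80, 0.11) = 0.91
  r & (~r | s) = max(0, a+b−1) on (0.20, 0.91) = 0.11
  → value = 0.1100
|0.2000 − 0.1100| = 0.090

0.090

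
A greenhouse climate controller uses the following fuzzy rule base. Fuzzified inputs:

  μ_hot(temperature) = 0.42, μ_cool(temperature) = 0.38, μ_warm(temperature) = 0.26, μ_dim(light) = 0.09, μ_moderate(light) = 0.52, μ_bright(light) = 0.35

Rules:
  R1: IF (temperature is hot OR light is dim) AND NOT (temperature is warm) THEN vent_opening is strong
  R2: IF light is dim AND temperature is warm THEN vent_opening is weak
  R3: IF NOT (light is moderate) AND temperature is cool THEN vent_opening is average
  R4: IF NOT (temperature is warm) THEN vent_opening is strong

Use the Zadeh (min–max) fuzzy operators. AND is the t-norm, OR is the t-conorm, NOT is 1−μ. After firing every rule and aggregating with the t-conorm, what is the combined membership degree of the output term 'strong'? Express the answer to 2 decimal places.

R1: (hot=0.42 OR dim=0.09) = 0.42; AND[min(a, b)] with ¬warm=1−0.26=0.74 → w = 0.42
R2: dim=0.09, warm=0.26; AND[min(a, b)] → w = 0.09
R3: ¬moderate=1−0.52=0.48, cool=0.38; AND[min(a, b)] → w = 0.38
R4: ¬warm=1−0.26=0.74 → w = 0.74
Rules with consequent 'strong': {R1, R4} → strengths 0.42, 0.74
Aggregate via t-conorm [max(a, b)]: 0.74

0.74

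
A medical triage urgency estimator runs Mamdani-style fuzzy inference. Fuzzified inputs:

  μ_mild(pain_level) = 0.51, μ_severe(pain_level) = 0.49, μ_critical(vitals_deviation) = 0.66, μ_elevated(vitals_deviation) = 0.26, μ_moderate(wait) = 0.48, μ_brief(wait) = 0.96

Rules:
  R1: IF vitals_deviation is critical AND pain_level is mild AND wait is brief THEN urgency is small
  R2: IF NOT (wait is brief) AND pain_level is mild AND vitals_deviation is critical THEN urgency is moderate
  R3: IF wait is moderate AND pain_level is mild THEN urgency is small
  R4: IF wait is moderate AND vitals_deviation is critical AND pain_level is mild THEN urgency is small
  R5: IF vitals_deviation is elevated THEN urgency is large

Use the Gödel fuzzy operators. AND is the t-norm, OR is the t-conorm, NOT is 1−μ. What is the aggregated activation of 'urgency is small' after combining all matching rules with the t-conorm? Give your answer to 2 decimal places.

0.51

R1: critical=0.66, mild=0.51, brief=0.96; AND[min(a, b)] → w = 0.51
R2: ¬brief=1−0.96=0.04, mild=0.51, critical=0.66; AND[min(a, b)] → w = 0.04
R3: moderate=0.48, mild=0.51; AND[min(a, b)] → w = 0.48
R4: moderate=0.48, critical=0.66, mild=0.51; AND[min(a, b)] → w = 0.48
R5: elevated=0.26 → w = 0.26
Rules with consequent 'small': {R1, R3, R4} → strengths 0.51, 0.48, 0.48
Aggregate via t-conorm [max(a, b)]: 0.51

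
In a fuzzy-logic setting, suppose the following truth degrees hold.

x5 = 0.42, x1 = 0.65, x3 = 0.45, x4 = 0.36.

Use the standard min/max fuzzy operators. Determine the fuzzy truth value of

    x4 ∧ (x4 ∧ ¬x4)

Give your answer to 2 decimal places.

0.36

¬x4 = 1 − 0.36 = 0.64
x4 ∧ ¬x4 = min(a, b) on (0.36, 0.64) = 0.36
x4 ∧ (x4 ∧ ¬x4) = min(a, b) on (0.36, 0.36) = 0.36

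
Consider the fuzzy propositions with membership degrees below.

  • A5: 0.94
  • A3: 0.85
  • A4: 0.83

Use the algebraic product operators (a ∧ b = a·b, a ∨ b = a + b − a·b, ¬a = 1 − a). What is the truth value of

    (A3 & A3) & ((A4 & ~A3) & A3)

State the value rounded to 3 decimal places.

0.076

A3 & A3 = a·b on (0.8500, 0.8500) = 0.7225
~A3 = 1 − 0.8500 = 0.1500
A4 & ~A3 = a·b on (0.8300, 0.1500) = 0.1245
(A4 & ~A3) & A3 = a·b on (0.1245, 0.8500) = 0.1058
(A3 & A3) & ((A4 & ~A3) & A3) = a·b on (0.7225, 0.1058) = 0.0765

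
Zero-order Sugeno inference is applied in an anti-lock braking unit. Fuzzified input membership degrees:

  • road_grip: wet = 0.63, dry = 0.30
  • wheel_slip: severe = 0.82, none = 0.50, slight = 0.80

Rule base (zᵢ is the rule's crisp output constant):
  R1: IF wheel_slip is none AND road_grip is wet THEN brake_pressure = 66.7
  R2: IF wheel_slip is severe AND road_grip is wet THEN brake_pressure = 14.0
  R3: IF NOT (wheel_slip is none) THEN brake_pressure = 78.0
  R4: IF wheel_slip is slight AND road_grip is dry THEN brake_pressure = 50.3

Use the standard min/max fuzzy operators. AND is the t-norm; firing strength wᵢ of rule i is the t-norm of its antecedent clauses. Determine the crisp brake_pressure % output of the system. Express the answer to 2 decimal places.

R1 (z=66.7): none=0.50, wet=0.63; AND[min(a, b)] → w = 0.50
R2 (z=14.0): severe=0.82, wet=0.63; AND[min(a, b)] → w = 0.63
R3 (z=78.0): ¬none=1−0.50=0.50 → w = 0.50
R4 (z=50.3): slight=0.80, dry=0.30; AND[min(a, b)] → w = 0.30
Weighted average = (0.50·66.7 + 0.63·14.0 + 0.50·78.0 + 0.30·50.3) / (0.50 + 0.63 + 0.50 + 0.30)
  = 96.2600 / 1.9300 = 49.88

49.88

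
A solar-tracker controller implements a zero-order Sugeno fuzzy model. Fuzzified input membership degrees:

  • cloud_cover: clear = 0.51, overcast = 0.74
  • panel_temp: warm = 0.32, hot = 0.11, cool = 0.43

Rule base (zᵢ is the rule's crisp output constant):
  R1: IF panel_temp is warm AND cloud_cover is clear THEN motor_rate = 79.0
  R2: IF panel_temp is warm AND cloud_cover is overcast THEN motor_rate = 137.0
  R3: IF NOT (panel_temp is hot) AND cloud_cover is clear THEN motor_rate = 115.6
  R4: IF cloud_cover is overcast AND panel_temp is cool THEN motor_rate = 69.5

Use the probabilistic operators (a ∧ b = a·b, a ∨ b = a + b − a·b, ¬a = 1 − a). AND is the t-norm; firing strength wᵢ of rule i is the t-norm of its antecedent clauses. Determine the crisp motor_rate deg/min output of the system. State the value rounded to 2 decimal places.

102.31

R1 (z=79.0): warm=0.32, clear=0.51; AND[a·b] → w = 0.1632
R2 (z=137.0): warm=0.32, overcast=0.74; AND[a·b] → w = 0.2368
R3 (z=115.6): ¬hot=1−0.11=0.89, clear=0.51; AND[a·b] → w = 0.4539
R4 (z=69.5): overcast=0.74, cool=0.43; AND[a·b] → w = 0.3182
Weighted average = (0.1632·79.0 + 0.2368·137.0 + 0.4539·115.6 + 0.3182·69.5) / (0.1632 + 0.2368 + 0.4539 + 0.3182)
  = 119.9201 / 1.1721 = 102.31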